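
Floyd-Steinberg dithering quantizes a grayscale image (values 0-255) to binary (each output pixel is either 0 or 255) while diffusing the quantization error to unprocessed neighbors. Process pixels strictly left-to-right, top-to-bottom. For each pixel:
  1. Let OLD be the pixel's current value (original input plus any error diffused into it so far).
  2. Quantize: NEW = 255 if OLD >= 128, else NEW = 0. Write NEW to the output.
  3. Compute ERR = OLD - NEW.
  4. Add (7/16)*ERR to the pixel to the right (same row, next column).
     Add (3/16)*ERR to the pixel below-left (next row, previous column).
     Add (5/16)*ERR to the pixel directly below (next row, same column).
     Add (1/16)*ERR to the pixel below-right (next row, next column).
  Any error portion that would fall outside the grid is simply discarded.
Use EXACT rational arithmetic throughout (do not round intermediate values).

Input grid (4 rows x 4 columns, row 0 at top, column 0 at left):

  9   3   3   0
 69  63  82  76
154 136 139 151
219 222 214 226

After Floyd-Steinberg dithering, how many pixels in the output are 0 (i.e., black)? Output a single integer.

(0,0): OLD=9 → NEW=0, ERR=9
(0,1): OLD=111/16 → NEW=0, ERR=111/16
(0,2): OLD=1545/256 → NEW=0, ERR=1545/256
(0,3): OLD=10815/4096 → NEW=0, ERR=10815/4096
(1,0): OLD=18717/256 → NEW=0, ERR=18717/256
(1,1): OLD=202443/2048 → NEW=0, ERR=202443/2048
(1,2): OLD=8392615/65536 → NEW=255, ERR=-8319065/65536
(1,3): OLD=22719041/1048576 → NEW=0, ERR=22719041/1048576
(2,0): OLD=6402281/32768 → NEW=255, ERR=-1953559/32768
(2,1): OLD=127481747/1048576 → NEW=0, ERR=127481747/1048576
(2,2): OLD=341335999/2097152 → NEW=255, ERR=-193437761/2097152
(2,3): OLD=3673635235/33554432 → NEW=0, ERR=3673635235/33554432
(3,0): OLD=3744086105/16777216 → NEW=255, ERR=-534103975/16777216
(3,1): OLD=60409754695/268435456 → NEW=255, ERR=-8041286585/268435456
(3,2): OLD=859836401081/4294967296 → NEW=255, ERR=-235380259399/4294967296
(3,3): OLD=15837905942415/68719476736 → NEW=255, ERR=-1685560625265/68719476736
Output grid:
  Row 0: ....  (4 black, running=4)
  Row 1: ..#.  (3 black, running=7)
  Row 2: #.#.  (2 black, running=9)
  Row 3: ####  (0 black, running=9)

Answer: 9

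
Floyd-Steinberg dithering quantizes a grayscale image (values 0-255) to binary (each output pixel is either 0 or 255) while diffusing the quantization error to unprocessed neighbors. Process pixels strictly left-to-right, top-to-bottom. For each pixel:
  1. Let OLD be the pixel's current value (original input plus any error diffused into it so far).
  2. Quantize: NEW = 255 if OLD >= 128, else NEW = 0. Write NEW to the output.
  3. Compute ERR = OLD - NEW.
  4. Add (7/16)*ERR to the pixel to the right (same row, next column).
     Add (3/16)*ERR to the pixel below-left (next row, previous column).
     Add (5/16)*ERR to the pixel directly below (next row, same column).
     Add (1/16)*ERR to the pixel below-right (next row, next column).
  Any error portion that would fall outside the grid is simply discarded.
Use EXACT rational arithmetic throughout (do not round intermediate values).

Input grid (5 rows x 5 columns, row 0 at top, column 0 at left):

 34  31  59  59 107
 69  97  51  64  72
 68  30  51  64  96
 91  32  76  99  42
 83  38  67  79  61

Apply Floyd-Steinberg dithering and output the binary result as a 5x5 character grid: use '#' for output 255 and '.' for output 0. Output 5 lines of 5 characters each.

(0,0): OLD=34 → NEW=0, ERR=34
(0,1): OLD=367/8 → NEW=0, ERR=367/8
(0,2): OLD=10121/128 → NEW=0, ERR=10121/128
(0,3): OLD=191679/2048 → NEW=0, ERR=191679/2048
(0,4): OLD=4847929/32768 → NEW=255, ERR=-3507911/32768
(1,0): OLD=11293/128 → NEW=0, ERR=11293/128
(1,1): OLD=170891/1024 → NEW=255, ERR=-90229/1024
(1,2): OLD=1886631/32768 → NEW=0, ERR=1886631/32768
(1,3): OLD=13540603/131072 → NEW=0, ERR=13540603/131072
(1,4): OLD=187888401/2097152 → NEW=0, ERR=187888401/2097152
(2,0): OLD=1295145/16384 → NEW=0, ERR=1295145/16384
(2,1): OLD=27974931/524288 → NEW=0, ERR=27974931/524288
(2,2): OLD=890863993/8388608 → NEW=0, ERR=890863993/8388608
(2,3): OLD=21896613851/134217728 → NEW=255, ERR=-12328906789/134217728
(2,4): OLD=193845948477/2147483648 → NEW=0, ERR=193845948477/2147483648
(3,0): OLD=1054511321/8388608 → NEW=0, ERR=1054511321/8388608
(3,1): OLD=8625123621/67108864 → NEW=255, ERR=-8487636699/67108864
(3,2): OLD=85825824871/2147483648 → NEW=0, ERR=85825824871/2147483648
(3,3): OLD=478210169631/4294967296 → NEW=0, ERR=478210169631/4294967296
(3,4): OLD=7777623677851/68719476736 → NEW=0, ERR=7777623677851/68719476736
(4,0): OLD=105838114135/1073741824 → NEW=0, ERR=105838114135/1073741824
(4,1): OLD=1956814156823/34359738368 → NEW=0, ERR=1956814156823/34359738368
(4,2): OLD=64528778699193/549755813888 → NEW=0, ERR=64528778699193/549755813888
(4,3): OLD=1661281687648023/8796093022208 → NEW=255, ERR=-581722033015017/8796093022208
(4,4): OLD=10469986139798817/140737488355328 → NEW=0, ERR=10469986139798817/140737488355328
Row 0: ....#
Row 1: .#...
Row 2: ...#.
Row 3: .#...
Row 4: ...#.

Answer: ....#
.#...
...#.
.#...
...#.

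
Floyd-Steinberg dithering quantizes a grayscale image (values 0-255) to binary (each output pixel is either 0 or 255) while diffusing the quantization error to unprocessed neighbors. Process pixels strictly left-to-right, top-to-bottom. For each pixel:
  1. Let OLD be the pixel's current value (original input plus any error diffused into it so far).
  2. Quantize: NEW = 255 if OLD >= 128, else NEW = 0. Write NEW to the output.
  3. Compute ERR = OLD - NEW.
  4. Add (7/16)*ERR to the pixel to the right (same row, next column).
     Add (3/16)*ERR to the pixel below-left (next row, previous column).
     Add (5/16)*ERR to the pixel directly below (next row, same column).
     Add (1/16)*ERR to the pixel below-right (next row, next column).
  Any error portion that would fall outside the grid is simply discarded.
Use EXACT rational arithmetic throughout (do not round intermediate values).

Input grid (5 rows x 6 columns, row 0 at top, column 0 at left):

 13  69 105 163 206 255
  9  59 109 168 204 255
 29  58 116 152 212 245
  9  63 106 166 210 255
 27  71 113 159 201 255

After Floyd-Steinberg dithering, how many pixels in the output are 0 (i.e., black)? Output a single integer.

Answer: 14

Derivation:
(0,0): OLD=13 → NEW=0, ERR=13
(0,1): OLD=1195/16 → NEW=0, ERR=1195/16
(0,2): OLD=35245/256 → NEW=255, ERR=-30035/256
(0,3): OLD=457403/4096 → NEW=0, ERR=457403/4096
(0,4): OLD=16702237/65536 → NEW=255, ERR=-9443/65536
(0,5): OLD=267320779/1048576 → NEW=255, ERR=-66101/1048576
(1,0): OLD=6929/256 → NEW=0, ERR=6929/256
(1,1): OLD=149495/2048 → NEW=0, ERR=149495/2048
(1,2): OLD=8511683/65536 → NEW=255, ERR=-8199997/65536
(1,3): OLD=36908935/262144 → NEW=255, ERR=-29937785/262144
(1,4): OLD=2700435509/16777216 → NEW=255, ERR=-1577754571/16777216
(1,5): OLD=57399053795/268435456 → NEW=255, ERR=-11051987485/268435456
(2,0): OLD=1675917/32768 → NEW=0, ERR=1675917/32768
(2,1): OLD=85373279/1048576 → NEW=0, ERR=85373279/1048576
(2,2): OLD=1605058269/16777216 → NEW=0, ERR=1605058269/16777216
(2,3): OLD=17812521525/134217728 → NEW=255, ERR=-16412999115/134217728
(2,4): OLD=490718459167/4294967296 → NEW=0, ERR=490718459167/4294967296
(2,5): OLD=18983236845513/68719476736 → NEW=255, ERR=1459770277833/68719476736
(3,0): OLD=675261501/16777216 → NEW=0, ERR=675261501/16777216
(3,1): OLD=17070685433/134217728 → NEW=0, ERR=17070685433/134217728
(3,2): OLD=186509588923/1073741824 → NEW=255, ERR=-87294576197/1073741824
(3,3): OLD=8220155440625/68719476736 → NEW=0, ERR=8220155440625/68719476736
(3,4): OLD=161835930968657/549755813888 → NEW=255, ERR=21648198427217/549755813888
(3,5): OLD=2515743883540255/8796093022208 → NEW=255, ERR=272740162877215/8796093022208
(4,0): OLD=136204574835/2147483648 → NEW=0, ERR=136204574835/2147483648
(4,1): OLD=4321294297559/34359738368 → NEW=0, ERR=4321294297559/34359738368
(4,2): OLD=190209326985045/1099511627776 → NEW=255, ERR=-90166138097835/1099511627776
(4,3): OLD=2864106594164873/17592186044416 → NEW=255, ERR=-1621900847161207/17592186044416
(4,4): OLD=52427676907131417/281474976710656 → NEW=255, ERR=-19348442154085863/281474976710656
(4,5): OLD=1067701113555964943/4503599627370496 → NEW=255, ERR=-80716791423511537/4503599627370496
Output grid:
  Row 0: ..#.##  (3 black, running=3)
  Row 1: ..####  (2 black, running=5)
  Row 2: ...#.#  (4 black, running=9)
  Row 3: ..#.##  (3 black, running=12)
  Row 4: ..####  (2 black, running=14)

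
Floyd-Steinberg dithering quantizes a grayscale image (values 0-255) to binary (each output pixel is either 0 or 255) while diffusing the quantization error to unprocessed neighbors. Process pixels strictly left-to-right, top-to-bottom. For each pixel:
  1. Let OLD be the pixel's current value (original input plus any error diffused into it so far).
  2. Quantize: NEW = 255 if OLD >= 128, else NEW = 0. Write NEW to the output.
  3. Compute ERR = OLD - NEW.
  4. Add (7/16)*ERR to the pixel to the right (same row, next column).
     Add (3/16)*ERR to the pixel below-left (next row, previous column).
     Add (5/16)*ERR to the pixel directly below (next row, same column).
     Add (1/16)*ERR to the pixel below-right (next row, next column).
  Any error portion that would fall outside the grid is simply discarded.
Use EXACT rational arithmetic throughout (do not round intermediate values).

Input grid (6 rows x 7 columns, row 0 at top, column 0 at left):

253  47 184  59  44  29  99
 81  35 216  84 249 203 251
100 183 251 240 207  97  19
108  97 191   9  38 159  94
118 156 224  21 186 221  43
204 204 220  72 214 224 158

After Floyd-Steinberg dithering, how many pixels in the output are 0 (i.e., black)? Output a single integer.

(0,0): OLD=253 → NEW=255, ERR=-2
(0,1): OLD=369/8 → NEW=0, ERR=369/8
(0,2): OLD=26135/128 → NEW=255, ERR=-6505/128
(0,3): OLD=75297/2048 → NEW=0, ERR=75297/2048
(0,4): OLD=1968871/32768 → NEW=0, ERR=1968871/32768
(0,5): OLD=28986449/524288 → NEW=0, ERR=28986449/524288
(0,6): OLD=1033377335/8388608 → NEW=0, ERR=1033377335/8388608
(1,0): OLD=11395/128 → NEW=0, ERR=11395/128
(1,1): OLD=80597/1024 → NEW=0, ERR=80597/1024
(1,2): OLD=8006201/32768 → NEW=255, ERR=-349639/32768
(1,3): OLD=12964453/131072 → NEW=0, ERR=12964453/131072
(1,4): OLD=2715513135/8388608 → NEW=255, ERR=576418095/8388608
(1,5): OLD=18602102175/67108864 → NEW=255, ERR=1489341855/67108864
(1,6): OLD=324979949681/1073741824 → NEW=255, ERR=51175784561/1073741824
(2,0): OLD=2335991/16384 → NEW=255, ERR=-1841929/16384
(2,1): OLD=84921421/524288 → NEW=255, ERR=-48772019/524288
(2,2): OLD=1933004455/8388608 → NEW=255, ERR=-206090585/8388608
(2,3): OLD=18278996143/67108864 → NEW=255, ERR=1166235823/67108864
(2,4): OLD=132295378815/536870912 → NEW=255, ERR=-4606703745/536870912
(2,5): OLD=1948409676661/17179869184 → NEW=0, ERR=1948409676661/17179869184
(2,6): OLD=23336882248323/274877906944 → NEW=0, ERR=23336882248323/274877906944
(3,0): OLD=464944967/8388608 → NEW=0, ERR=464944967/8388608
(3,1): OLD=5405316731/67108864 → NEW=0, ERR=5405316731/67108864
(3,2): OLD=115967085569/536870912 → NEW=255, ERR=-20934996991/536870912
(3,3): OLD=-12399010841/2147483648 → NEW=0, ERR=-12399010841/2147483648
(3,4): OLD=15157728658247/274877906944 → NEW=0, ERR=15157728658247/274877906944
(3,5): OLD=514459142216837/2199023255552 → NEW=255, ERR=-46291787948923/2199023255552
(3,6): OLD=4166160189253275/35184372088832 → NEW=0, ERR=4166160189253275/35184372088832
(4,0): OLD=161515284105/1073741824 → NEW=255, ERR=-112288881015/1073741824
(4,1): OLD=2260365737909/17179869184 → NEW=255, ERR=-2120500904011/17179869184
(4,2): OLD=44465730131771/274877906944 → NEW=255, ERR=-25628136138949/274877906944
(4,3): OLD=-30109437831175/2199023255552 → NEW=0, ERR=-30109437831175/2199023255552
(4,4): OLD=3394132169543227/17592186044416 → NEW=255, ERR=-1091875271782853/17592186044416
(4,5): OLD=119861012701251611/562949953421312 → NEW=255, ERR=-23691225421182949/562949953421312
(4,6): OLD=542913107430919725/9007199254740992 → NEW=0, ERR=542913107430919725/9007199254740992
(5,0): OLD=40730479823343/274877906944 → NEW=255, ERR=-29363386447377/274877906944
(5,1): OLD=208193674428005/2199023255552 → NEW=0, ERR=208193674428005/2199023255552
(5,2): OLD=3905519852887091/17592186044416 → NEW=255, ERR=-580487588438989/17592186044416
(5,3): OLD=5041290581303007/140737488355328 → NEW=0, ERR=5041290581303007/140737488355328
(5,4): OLD=1815215040957470357/9007199254740992 → NEW=255, ERR=-481620769001482603/9007199254740992
(5,5): OLD=14042428947713319813/72057594037927936 → NEW=255, ERR=-4332257531958303867/72057594037927936
(5,6): OLD=170519842447499066667/1152921504606846976 → NEW=255, ERR=-123475141227246912213/1152921504606846976
Output grid:
  Row 0: #.#....  (5 black, running=5)
  Row 1: ..#.###  (3 black, running=8)
  Row 2: #####..  (2 black, running=10)
  Row 3: ..#..#.  (5 black, running=15)
  Row 4: ###.##.  (2 black, running=17)
  Row 5: #.#.###  (2 black, running=19)

Answer: 19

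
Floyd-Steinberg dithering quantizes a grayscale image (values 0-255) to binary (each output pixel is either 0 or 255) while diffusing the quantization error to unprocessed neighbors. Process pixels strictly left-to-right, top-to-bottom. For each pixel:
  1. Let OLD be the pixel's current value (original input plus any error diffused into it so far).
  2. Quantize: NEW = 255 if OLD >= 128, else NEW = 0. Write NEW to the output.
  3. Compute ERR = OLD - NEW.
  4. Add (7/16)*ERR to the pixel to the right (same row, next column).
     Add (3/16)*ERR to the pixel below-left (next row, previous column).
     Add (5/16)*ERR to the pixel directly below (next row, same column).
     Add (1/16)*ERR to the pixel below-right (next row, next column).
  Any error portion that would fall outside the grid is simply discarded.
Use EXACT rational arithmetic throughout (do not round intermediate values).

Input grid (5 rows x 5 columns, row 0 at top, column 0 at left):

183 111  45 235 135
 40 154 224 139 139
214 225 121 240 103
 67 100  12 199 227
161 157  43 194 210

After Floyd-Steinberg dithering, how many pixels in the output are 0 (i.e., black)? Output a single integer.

(0,0): OLD=183 → NEW=255, ERR=-72
(0,1): OLD=159/2 → NEW=0, ERR=159/2
(0,2): OLD=2553/32 → NEW=0, ERR=2553/32
(0,3): OLD=138191/512 → NEW=255, ERR=7631/512
(0,4): OLD=1159337/8192 → NEW=255, ERR=-929623/8192
(1,0): OLD=1037/32 → NEW=0, ERR=1037/32
(1,1): OLD=52091/256 → NEW=255, ERR=-13189/256
(1,2): OLD=1918199/8192 → NEW=255, ERR=-170761/8192
(1,3): OLD=3874715/32768 → NEW=0, ERR=3874715/32768
(1,4): OLD=81894961/524288 → NEW=255, ERR=-51798479/524288
(2,0): OLD=878457/4096 → NEW=255, ERR=-166023/4096
(2,1): OLD=24809827/131072 → NEW=255, ERR=-8613533/131072
(2,2): OLD=219543593/2097152 → NEW=0, ERR=219543593/2097152
(2,3): OLD=10164481067/33554432 → NEW=255, ERR=1608100907/33554432
(2,4): OLD=53946605165/536870912 → NEW=0, ERR=53946605165/536870912
(3,0): OLD=88104905/2097152 → NEW=0, ERR=88104905/2097152
(3,1): OLD=1928360949/16777216 → NEW=0, ERR=1928360949/16777216
(3,2): OLD=53622229943/536870912 → NEW=0, ERR=53622229943/536870912
(3,3): OLD=303930455159/1073741824 → NEW=255, ERR=30126290039/1073741824
(3,4): OLD=4701639615715/17179869184 → NEW=255, ERR=320772973795/17179869184
(4,0): OLD=52527387463/268435456 → NEW=255, ERR=-15923653817/268435456
(4,1): OLD=1617647874855/8589934592 → NEW=255, ERR=-572785446105/8589934592
(4,2): OLD=7900507038825/137438953472 → NEW=0, ERR=7900507038825/137438953472
(4,3): OLD=522620728710311/2199023255552 → NEW=255, ERR=-38130201455449/2199023255552
(4,4): OLD=7388800073695249/35184372088832 → NEW=255, ERR=-1583214808956911/35184372088832
Output grid:
  Row 0: #..##  (2 black, running=2)
  Row 1: .##.#  (2 black, running=4)
  Row 2: ##.#.  (2 black, running=6)
  Row 3: ...##  (3 black, running=9)
  Row 4: ##.##  (1 black, running=10)

Answer: 10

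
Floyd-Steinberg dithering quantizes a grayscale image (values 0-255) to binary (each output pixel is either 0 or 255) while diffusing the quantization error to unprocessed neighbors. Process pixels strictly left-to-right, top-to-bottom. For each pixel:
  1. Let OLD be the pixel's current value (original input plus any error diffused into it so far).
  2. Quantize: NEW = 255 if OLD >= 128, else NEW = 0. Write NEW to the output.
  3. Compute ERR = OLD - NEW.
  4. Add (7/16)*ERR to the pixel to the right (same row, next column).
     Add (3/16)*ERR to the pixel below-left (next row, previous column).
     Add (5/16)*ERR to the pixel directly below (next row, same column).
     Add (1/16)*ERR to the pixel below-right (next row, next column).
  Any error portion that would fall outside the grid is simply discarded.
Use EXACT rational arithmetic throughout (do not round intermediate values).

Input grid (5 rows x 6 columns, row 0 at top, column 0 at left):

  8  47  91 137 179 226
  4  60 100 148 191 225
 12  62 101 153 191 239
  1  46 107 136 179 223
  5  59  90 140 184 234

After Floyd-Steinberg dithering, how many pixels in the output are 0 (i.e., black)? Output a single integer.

Answer: 15

Derivation:
(0,0): OLD=8 → NEW=0, ERR=8
(0,1): OLD=101/2 → NEW=0, ERR=101/2
(0,2): OLD=3619/32 → NEW=0, ERR=3619/32
(0,3): OLD=95477/512 → NEW=255, ERR=-35083/512
(0,4): OLD=1220787/8192 → NEW=255, ERR=-868173/8192
(0,5): OLD=23545061/131072 → NEW=255, ERR=-9878299/131072
(1,0): OLD=511/32 → NEW=0, ERR=511/32
(1,1): OLD=26745/256 → NEW=0, ERR=26745/256
(1,2): OLD=1403757/8192 → NEW=255, ERR=-685203/8192
(1,3): OLD=2529385/32768 → NEW=0, ERR=2529385/32768
(1,4): OLD=363308827/2097152 → NEW=255, ERR=-171464933/2097152
(1,5): OLD=5336976461/33554432 → NEW=255, ERR=-3219403699/33554432
(2,0): OLD=149827/4096 → NEW=0, ERR=149827/4096
(2,1): OLD=12578449/131072 → NEW=0, ERR=12578449/131072
(2,2): OLD=289091315/2097152 → NEW=255, ERR=-245682445/2097152
(2,3): OLD=1766823707/16777216 → NEW=0, ERR=1766823707/16777216
(2,4): OLD=106492560593/536870912 → NEW=255, ERR=-30409521967/536870912
(2,5): OLD=1538680394951/8589934592 → NEW=255, ERR=-651752926009/8589934592
(3,0): OLD=63804819/2097152 → NEW=0, ERR=63804819/2097152
(3,1): OLD=1168038807/16777216 → NEW=0, ERR=1168038807/16777216
(3,2): OLD=16991040117/134217728 → NEW=0, ERR=16991040117/134217728
(3,3): OLD=1772548749087/8589934592 → NEW=255, ERR=-417884571873/8589934592
(3,4): OLD=9096486935487/68719476736 → NEW=255, ERR=-8426979632193/68719476736
(3,5): OLD=156239699716561/1099511627776 → NEW=255, ERR=-124135765366319/1099511627776
(4,0): OLD=7398486461/268435456 → NEW=0, ERR=7398486461/268435456
(4,1): OLD=508748837785/4294967296 → NEW=0, ERR=508748837785/4294967296
(4,2): OLD=24273504532475/137438953472 → NEW=255, ERR=-10773428602885/137438953472
(4,3): OLD=165855437093895/2199023255552 → NEW=0, ERR=165855437093895/2199023255552
(4,4): OLD=5434802740254071/35184372088832 → NEW=255, ERR=-3537212142398089/35184372088832
(4,5): OLD=82793468073506529/562949953421312 → NEW=255, ERR=-60758770048928031/562949953421312
Output grid:
  Row 0: ...###  (3 black, running=3)
  Row 1: ..#.##  (3 black, running=6)
  Row 2: ..#.##  (3 black, running=9)
  Row 3: ...###  (3 black, running=12)
  Row 4: ..#.##  (3 black, running=15)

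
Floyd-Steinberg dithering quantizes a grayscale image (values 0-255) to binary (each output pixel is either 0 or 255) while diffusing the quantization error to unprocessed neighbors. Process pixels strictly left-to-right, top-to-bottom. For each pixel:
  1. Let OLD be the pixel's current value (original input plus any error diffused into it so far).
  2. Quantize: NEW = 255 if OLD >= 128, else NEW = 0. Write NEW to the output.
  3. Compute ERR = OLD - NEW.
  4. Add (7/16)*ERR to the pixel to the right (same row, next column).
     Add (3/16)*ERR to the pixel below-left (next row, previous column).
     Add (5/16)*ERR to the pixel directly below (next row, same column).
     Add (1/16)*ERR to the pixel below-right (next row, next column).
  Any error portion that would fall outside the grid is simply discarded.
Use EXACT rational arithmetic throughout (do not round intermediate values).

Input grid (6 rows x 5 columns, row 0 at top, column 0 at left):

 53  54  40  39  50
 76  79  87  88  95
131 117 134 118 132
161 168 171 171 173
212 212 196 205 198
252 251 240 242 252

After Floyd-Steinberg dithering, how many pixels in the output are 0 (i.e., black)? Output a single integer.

(0,0): OLD=53 → NEW=0, ERR=53
(0,1): OLD=1235/16 → NEW=0, ERR=1235/16
(0,2): OLD=18885/256 → NEW=0, ERR=18885/256
(0,3): OLD=291939/4096 → NEW=0, ERR=291939/4096
(0,4): OLD=5320373/65536 → NEW=0, ERR=5320373/65536
(1,0): OLD=27401/256 → NEW=0, ERR=27401/256
(1,1): OLD=342207/2048 → NEW=255, ERR=-180033/2048
(1,2): OLD=5883947/65536 → NEW=0, ERR=5883947/65536
(1,3): OLD=44403279/262144 → NEW=255, ERR=-22443441/262144
(1,4): OLD=366446349/4194304 → NEW=0, ERR=366446349/4194304
(2,0): OLD=4848549/32768 → NEW=255, ERR=-3507291/32768
(2,1): OLD=69442535/1048576 → NEW=0, ERR=69442535/1048576
(2,2): OLD=2843462261/16777216 → NEW=255, ERR=-1434727819/16777216
(2,3): OLD=20354034575/268435456 → NEW=0, ERR=20354034575/268435456
(2,4): OLD=803694673193/4294967296 → NEW=255, ERR=-291521987287/4294967296
(3,0): OLD=2348292821/16777216 → NEW=255, ERR=-1929897259/16777216
(3,1): OLD=15521681073/134217728 → NEW=0, ERR=15521681073/134217728
(3,2): OLD=915804109803/4294967296 → NEW=255, ERR=-179412550677/4294967296
(3,3): OLD=1360201143699/8589934592 → NEW=255, ERR=-830232177261/8589934592
(3,4): OLD=15701422943359/137438953472 → NEW=0, ERR=15701422943359/137438953472
(4,0): OLD=424635686235/2147483648 → NEW=255, ERR=-122972644005/2147483648
(4,1): OLD=14298089673307/68719476736 → NEW=255, ERR=-3225376894373/68719476736
(4,2): OLD=166595165184437/1099511627776 → NEW=255, ERR=-113780299898443/1099511627776
(4,3): OLD=2609491984036443/17592186044416 → NEW=255, ERR=-1876515457289637/17592186044416
(4,4): OLD=50945032372401661/281474976710656 → NEW=255, ERR=-20831086688815619/281474976710656
(5,0): OLD=247725176475633/1099511627776 → NEW=255, ERR=-32650288607247/1099511627776
(5,1): OLD=1762376815960979/8796093022208 → NEW=255, ERR=-480626904702061/8796093022208
(5,2): OLD=45267550896024747/281474976710656 → NEW=255, ERR=-26508568165192533/281474976710656
(5,3): OLD=165642219810923269/1125899906842624 → NEW=255, ERR=-121462256433945851/1125899906842624
(5,4): OLD=3152673906308989863/18014398509481984 → NEW=255, ERR=-1440997713608916057/18014398509481984
Output grid:
  Row 0: .....  (5 black, running=5)
  Row 1: .#.#.  (3 black, running=8)
  Row 2: #.#.#  (2 black, running=10)
  Row 3: #.##.  (2 black, running=12)
  Row 4: #####  (0 black, running=12)
  Row 5: #####  (0 black, running=12)

Answer: 12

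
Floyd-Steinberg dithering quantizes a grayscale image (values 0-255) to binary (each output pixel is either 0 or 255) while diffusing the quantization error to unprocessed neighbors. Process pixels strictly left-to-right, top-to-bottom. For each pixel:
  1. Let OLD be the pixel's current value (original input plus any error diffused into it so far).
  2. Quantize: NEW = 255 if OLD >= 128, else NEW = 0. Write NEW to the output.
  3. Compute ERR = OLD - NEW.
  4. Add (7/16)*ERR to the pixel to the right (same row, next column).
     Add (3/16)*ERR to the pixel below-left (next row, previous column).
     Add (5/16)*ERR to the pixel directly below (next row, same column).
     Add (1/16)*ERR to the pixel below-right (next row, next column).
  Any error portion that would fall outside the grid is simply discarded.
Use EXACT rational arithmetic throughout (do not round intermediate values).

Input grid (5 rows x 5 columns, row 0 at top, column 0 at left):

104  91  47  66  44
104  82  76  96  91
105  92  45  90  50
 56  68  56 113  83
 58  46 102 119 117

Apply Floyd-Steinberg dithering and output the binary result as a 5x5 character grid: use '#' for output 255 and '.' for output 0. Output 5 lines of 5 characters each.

Answer: .#...
...#.
#..#.
.#..#
..#..

Derivation:
(0,0): OLD=104 → NEW=0, ERR=104
(0,1): OLD=273/2 → NEW=255, ERR=-237/2
(0,2): OLD=-155/32 → NEW=0, ERR=-155/32
(0,3): OLD=32707/512 → NEW=0, ERR=32707/512
(0,4): OLD=589397/8192 → NEW=0, ERR=589397/8192
(1,0): OLD=3657/32 → NEW=0, ERR=3657/32
(1,1): OLD=25743/256 → NEW=0, ERR=25743/256
(1,2): OLD=1008043/8192 → NEW=0, ERR=1008043/8192
(1,3): OLD=5996071/32768 → NEW=255, ERR=-2359769/32768
(1,4): OLD=45073013/524288 → NEW=0, ERR=45073013/524288
(2,0): OLD=653589/4096 → NEW=255, ERR=-390891/4096
(2,1): OLD=14665351/131072 → NEW=0, ERR=14665351/131072
(2,2): OLD=262535925/2097152 → NEW=0, ERR=262535925/2097152
(2,3): OLD=4901459439/33554432 → NEW=255, ERR=-3654920721/33554432
(2,4): OLD=13266061257/536870912 → NEW=0, ERR=13266061257/536870912
(3,0): OLD=98894005/2097152 → NEW=0, ERR=98894005/2097152
(3,1): OLD=2367329537/16777216 → NEW=255, ERR=-1910860543/16777216
(3,2): OLD=17105165163/536870912 → NEW=0, ERR=17105165163/536870912
(3,3): OLD=113126560991/1073741824 → NEW=0, ERR=113126560991/1073741824
(3,4): OLD=2233518218707/17179869184 → NEW=255, ERR=-2147348423213/17179869184
(4,0): OLD=13792435019/268435456 → NEW=0, ERR=13792435019/268435456
(4,1): OLD=359125755387/8589934592 → NEW=0, ERR=359125755387/8589934592
(4,2): OLD=19637743620661/137438953472 → NEW=255, ERR=-15409189514699/137438953472
(4,3): OLD=179062999966651/2199023255552 → NEW=0, ERR=179062999966651/2199023255552
(4,4): OLD=4227392740213149/35184372088832 → NEW=0, ERR=4227392740213149/35184372088832
Row 0: .#...
Row 1: ...#.
Row 2: #..#.
Row 3: .#..#
Row 4: ..#..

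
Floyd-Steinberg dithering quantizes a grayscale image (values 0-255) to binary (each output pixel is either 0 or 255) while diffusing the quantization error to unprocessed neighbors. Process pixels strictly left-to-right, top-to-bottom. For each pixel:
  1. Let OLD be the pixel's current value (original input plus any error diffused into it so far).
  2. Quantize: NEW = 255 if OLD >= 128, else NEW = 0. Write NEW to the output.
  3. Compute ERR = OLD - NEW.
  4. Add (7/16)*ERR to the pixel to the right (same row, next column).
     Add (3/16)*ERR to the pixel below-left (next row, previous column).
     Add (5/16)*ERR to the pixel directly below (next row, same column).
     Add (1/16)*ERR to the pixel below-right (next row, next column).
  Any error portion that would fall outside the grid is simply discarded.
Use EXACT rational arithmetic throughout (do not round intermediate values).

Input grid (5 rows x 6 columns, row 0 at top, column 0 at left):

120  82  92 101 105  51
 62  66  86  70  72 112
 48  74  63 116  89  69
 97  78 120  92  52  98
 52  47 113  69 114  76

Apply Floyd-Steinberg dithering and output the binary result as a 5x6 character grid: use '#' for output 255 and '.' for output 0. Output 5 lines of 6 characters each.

(0,0): OLD=120 → NEW=0, ERR=120
(0,1): OLD=269/2 → NEW=255, ERR=-241/2
(0,2): OLD=1257/32 → NEW=0, ERR=1257/32
(0,3): OLD=60511/512 → NEW=0, ERR=60511/512
(0,4): OLD=1283737/8192 → NEW=255, ERR=-805223/8192
(0,5): OLD=1048111/131072 → NEW=0, ERR=1048111/131072
(1,0): OLD=2461/32 → NEW=0, ERR=2461/32
(1,1): OLD=19675/256 → NEW=0, ERR=19675/256
(1,2): OLD=1200359/8192 → NEW=255, ERR=-888601/8192
(1,3): OLD=1425459/32768 → NEW=0, ERR=1425459/32768
(1,4): OLD=145125105/2097152 → NEW=0, ERR=145125105/2097152
(1,5): OLD=4651683911/33554432 → NEW=255, ERR=-3904696249/33554432
(2,0): OLD=354073/4096 → NEW=0, ERR=354073/4096
(2,1): OLD=15768563/131072 → NEW=0, ERR=15768563/131072
(2,2): OLD=198591545/2097152 → NEW=0, ERR=198591545/2097152
(2,3): OLD=2973247633/16777216 → NEW=255, ERR=-1304942447/16777216
(2,4): OLD=30867906579/536870912 → NEW=0, ERR=30867906579/536870912
(2,5): OLD=533557159861/8589934592 → NEW=0, ERR=533557159861/8589934592
(3,0): OLD=307381113/2097152 → NEW=255, ERR=-227392647/2097152
(3,1): OLD=1532021109/16777216 → NEW=0, ERR=1532021109/16777216
(3,2): OLD=24491806503/134217728 → NEW=255, ERR=-9733714137/134217728
(3,3): OLD=452382350365/8589934592 → NEW=0, ERR=452382350365/8589934592
(3,4): OLD=6857737753069/68719476736 → NEW=0, ERR=6857737753069/68719476736
(3,5): OLD=181049682230083/1099511627776 → NEW=255, ERR=-99325782852797/1099511627776
(4,0): OLD=9459001159/268435456 → NEW=0, ERR=9459001159/268435456
(4,1): OLD=303129616107/4294967296 → NEW=0, ERR=303129616107/4294967296
(4,2): OLD=18801169702897/137438953472 → NEW=255, ERR=-16245763432463/137438953472
(4,3): OLD=105381951877173/2199023255552 → NEW=0, ERR=105381951877173/2199023255552
(4,4): OLD=5365785306334757/35184372088832 → NEW=255, ERR=-3606229576317403/35184372088832
(4,5): OLD=5159625898921699/562949953421312 → NEW=0, ERR=5159625898921699/562949953421312
Row 0: .#..#.
Row 1: ..#..#
Row 2: ...#..
Row 3: #.#..#
Row 4: ..#.#.

Answer: .#..#.
..#..#
...#..
#.#..#
..#.#.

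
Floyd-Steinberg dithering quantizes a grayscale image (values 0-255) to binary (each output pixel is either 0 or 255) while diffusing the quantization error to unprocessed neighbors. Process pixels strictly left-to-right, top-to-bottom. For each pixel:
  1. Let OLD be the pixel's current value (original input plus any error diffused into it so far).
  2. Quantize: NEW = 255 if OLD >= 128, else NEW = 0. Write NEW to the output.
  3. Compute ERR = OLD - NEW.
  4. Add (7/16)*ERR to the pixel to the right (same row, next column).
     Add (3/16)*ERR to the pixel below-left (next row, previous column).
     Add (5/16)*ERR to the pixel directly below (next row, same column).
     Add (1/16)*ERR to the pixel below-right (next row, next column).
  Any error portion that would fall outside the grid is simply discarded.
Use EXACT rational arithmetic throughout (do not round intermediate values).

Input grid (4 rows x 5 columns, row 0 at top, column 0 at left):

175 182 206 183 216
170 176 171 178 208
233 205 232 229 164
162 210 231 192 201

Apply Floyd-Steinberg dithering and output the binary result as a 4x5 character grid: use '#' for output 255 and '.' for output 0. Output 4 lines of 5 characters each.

Answer: #####
.#.##
####.
###.#

Derivation:
(0,0): OLD=175 → NEW=255, ERR=-80
(0,1): OLD=147 → NEW=255, ERR=-108
(0,2): OLD=635/4 → NEW=255, ERR=-385/4
(0,3): OLD=9017/64 → NEW=255, ERR=-7303/64
(0,4): OLD=170063/1024 → NEW=255, ERR=-91057/1024
(1,0): OLD=499/4 → NEW=0, ERR=499/4
(1,1): OLD=5561/32 → NEW=255, ERR=-2599/32
(1,2): OLD=79097/1024 → NEW=0, ERR=79097/1024
(1,3): OLD=628515/4096 → NEW=255, ERR=-415965/4096
(1,4): OLD=8431201/65536 → NEW=255, ERR=-8280479/65536
(2,0): OLD=131459/512 → NEW=255, ERR=899/512
(2,1): OLD=3320501/16384 → NEW=255, ERR=-857419/16384
(2,2): OLD=54820967/262144 → NEW=255, ERR=-12025753/262144
(2,3): OLD=664089629/4194304 → NEW=255, ERR=-405457891/4194304
(2,4): OLD=5091947019/67108864 → NEW=0, ERR=5091947019/67108864
(3,0): OLD=40038911/262144 → NEW=255, ERR=-26807809/262144
(3,1): OLD=294469343/2097152 → NEW=255, ERR=-240304417/2097152
(3,2): OLD=9739952569/67108864 → NEW=255, ERR=-7372807751/67108864
(3,3): OLD=2098584265/16777216 → NEW=0, ERR=2098584265/16777216
(3,4): OLD=293554874883/1073741824 → NEW=255, ERR=19750709763/1073741824
Row 0: #####
Row 1: .#.##
Row 2: ####.
Row 3: ###.#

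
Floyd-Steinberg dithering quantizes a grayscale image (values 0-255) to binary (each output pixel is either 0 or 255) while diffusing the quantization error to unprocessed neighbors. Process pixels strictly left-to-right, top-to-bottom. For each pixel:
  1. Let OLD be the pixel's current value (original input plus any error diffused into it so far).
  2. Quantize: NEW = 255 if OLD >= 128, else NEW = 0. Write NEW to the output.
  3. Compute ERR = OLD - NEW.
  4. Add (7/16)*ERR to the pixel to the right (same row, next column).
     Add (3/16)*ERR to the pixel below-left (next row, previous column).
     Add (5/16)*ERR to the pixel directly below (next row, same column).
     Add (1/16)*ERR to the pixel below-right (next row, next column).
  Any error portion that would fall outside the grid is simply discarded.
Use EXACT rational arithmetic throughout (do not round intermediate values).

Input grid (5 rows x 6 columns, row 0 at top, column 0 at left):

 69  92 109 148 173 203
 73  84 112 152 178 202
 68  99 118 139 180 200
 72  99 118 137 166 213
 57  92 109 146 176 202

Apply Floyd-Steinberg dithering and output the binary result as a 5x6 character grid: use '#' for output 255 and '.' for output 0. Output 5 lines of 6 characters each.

(0,0): OLD=69 → NEW=0, ERR=69
(0,1): OLD=1955/16 → NEW=0, ERR=1955/16
(0,2): OLD=41589/256 → NEW=255, ERR=-23691/256
(0,3): OLD=440371/4096 → NEW=0, ERR=440371/4096
(0,4): OLD=14420325/65536 → NEW=255, ERR=-2291355/65536
(0,5): OLD=196821443/1048576 → NEW=255, ERR=-70565437/1048576
(1,0): OLD=30073/256 → NEW=0, ERR=30073/256
(1,1): OLD=328783/2048 → NEW=255, ERR=-193457/2048
(1,2): OLD=4557947/65536 → NEW=0, ERR=4557947/65536
(1,3): OLD=53394975/262144 → NEW=255, ERR=-13451745/262144
(1,4): OLD=2327425853/16777216 → NEW=255, ERR=-1950764227/16777216
(1,5): OLD=34336790683/268435456 → NEW=0, ERR=34336790683/268435456
(2,0): OLD=2850773/32768 → NEW=0, ERR=2850773/32768
(2,1): OLD=134139255/1048576 → NEW=0, ERR=134139255/1048576
(2,2): OLD=3022851109/16777216 → NEW=255, ERR=-1255338971/16777216
(2,3): OLD=9767569469/134217728 → NEW=0, ERR=9767569469/134217728
(2,4): OLD=843014732855/4294967296 → NEW=255, ERR=-252201927625/4294967296
(2,5): OLD=14226029466353/68719476736 → NEW=255, ERR=-3297437101327/68719476736
(3,0): OLD=2066500997/16777216 → NEW=0, ERR=2066500997/16777216
(3,1): OLD=24732668193/134217728 → NEW=255, ERR=-9492852447/134217728
(3,2): OLD=91606038771/1073741824 → NEW=0, ERR=91606038771/1073741824
(3,3): OLD=12464375954009/68719476736 → NEW=255, ERR=-5059090613671/68719476736
(3,4): OLD=61018912984633/549755813888 → NEW=0, ERR=61018912984633/549755813888
(3,5): OLD=2136520873833655/8796093022208 → NEW=255, ERR=-106482846829385/8796093022208
(4,0): OLD=176588050475/2147483648 → NEW=0, ERR=176588050475/2147483648
(4,1): OLD=4451932447663/34359738368 → NEW=255, ERR=-4309800836177/34359738368
(4,2): OLD=68785875833949/1099511627776 → NEW=0, ERR=68785875833949/1099511627776
(4,3): OLD=3105151105838001/17592186044416 → NEW=255, ERR=-1380856335488079/17592186044416
(4,4): OLD=47702603352124097/281474976710656 → NEW=255, ERR=-24073515709093183/281474976710656
(4,5): OLD=755416942720618407/4503599627370496 → NEW=255, ERR=-393000962258858073/4503599627370496
Row 0: ..#.##
Row 1: .#.##.
Row 2: ..#.##
Row 3: .#.#.#
Row 4: .#.###

Answer: ..#.##
.#.##.
..#.##
.#.#.#
.#.###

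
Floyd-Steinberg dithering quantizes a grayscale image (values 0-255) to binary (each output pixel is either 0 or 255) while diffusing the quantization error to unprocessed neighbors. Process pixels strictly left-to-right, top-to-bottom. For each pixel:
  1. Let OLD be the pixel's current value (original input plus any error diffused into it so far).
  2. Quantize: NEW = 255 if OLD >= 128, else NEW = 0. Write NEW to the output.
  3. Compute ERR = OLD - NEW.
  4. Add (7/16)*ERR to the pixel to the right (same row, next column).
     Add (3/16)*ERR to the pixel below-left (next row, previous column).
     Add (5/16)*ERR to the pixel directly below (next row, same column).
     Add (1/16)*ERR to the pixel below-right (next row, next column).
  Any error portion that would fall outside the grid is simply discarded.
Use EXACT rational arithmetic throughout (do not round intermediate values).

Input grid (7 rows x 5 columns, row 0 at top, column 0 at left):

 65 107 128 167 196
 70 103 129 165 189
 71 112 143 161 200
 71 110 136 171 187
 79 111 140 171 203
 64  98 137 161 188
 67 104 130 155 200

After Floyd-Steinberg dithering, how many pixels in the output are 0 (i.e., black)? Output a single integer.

(0,0): OLD=65 → NEW=0, ERR=65
(0,1): OLD=2167/16 → NEW=255, ERR=-1913/16
(0,2): OLD=19377/256 → NEW=0, ERR=19377/256
(0,3): OLD=819671/4096 → NEW=255, ERR=-224809/4096
(0,4): OLD=11271393/65536 → NEW=255, ERR=-5440287/65536
(1,0): OLD=17381/256 → NEW=0, ERR=17381/256
(1,1): OLD=232643/2048 → NEW=0, ERR=232643/2048
(1,2): OLD=12097151/65536 → NEW=255, ERR=-4614529/65536
(1,3): OLD=27842067/262144 → NEW=0, ERR=27842067/262144
(1,4): OLD=864424409/4194304 → NEW=255, ERR=-205123111/4194304
(2,0): OLD=3719697/32768 → NEW=0, ERR=3719697/32768
(2,1): OLD=197345099/1048576 → NEW=255, ERR=-70041781/1048576
(2,2): OLD=1992905121/16777216 → NEW=0, ERR=1992905121/16777216
(2,3): OLD=62435108947/268435456 → NEW=255, ERR=-6015932333/268435456
(2,4): OLD=779752813957/4294967296 → NEW=255, ERR=-315463846523/4294967296
(3,0): OLD=1576208513/16777216 → NEW=0, ERR=1576208513/16777216
(3,1): OLD=21420608749/134217728 → NEW=255, ERR=-12804911891/134217728
(3,2): OLD=528300702527/4294967296 → NEW=0, ERR=528300702527/4294967296
(3,3): OLD=1816456628039/8589934592 → NEW=255, ERR=-373976692921/8589934592
(3,4): OLD=19736099148931/137438953472 → NEW=255, ERR=-15310833986429/137438953472
(4,0): OLD=194284813039/2147483648 → NEW=0, ERR=194284813039/2147483648
(4,1): OLD=10287474884591/68719476736 → NEW=255, ERR=-7235991683089/68719476736
(4,2): OLD=130012186790881/1099511627776 → NEW=0, ERR=130012186790881/1099511627776
(4,3): OLD=3446789001834479/17592186044416 → NEW=255, ERR=-1039218439491601/17592186044416
(4,4): OLD=39300053177405193/281474976710656 → NEW=255, ERR=-32476065883812087/281474976710656
(5,0): OLD=79746339214637/1099511627776 → NEW=0, ERR=79746339214637/1099511627776
(5,1): OLD=1096444828428359/8796093022208 → NEW=0, ERR=1096444828428359/8796093022208
(5,2): OLD=59343205161281791/281474976710656 → NEW=255, ERR=-12432913899935489/281474976710656
(5,3): OLD=122691647428700657/1125899906842624 → NEW=0, ERR=122691647428700657/1125899906842624
(5,4): OLD=3529517153979813387/18014398509481984 → NEW=255, ERR=-1064154465938092533/18014398509481984
(6,0): OLD=15908599773677533/140737488355328 → NEW=0, ERR=15908599773677533/140737488355328
(6,1): OLD=849642251765695091/4503599627370496 → NEW=255, ERR=-298775653213781389/4503599627370496
(6,2): OLD=8315104061739050529/72057594037927936 → NEW=0, ERR=8315104061739050529/72057594037927936
(6,3): OLD=260217209273778249643/1152921504606846976 → NEW=255, ERR=-33777774400967729237/1152921504606846976
(6,4): OLD=3238011211801936080749/18446744073709551616 → NEW=255, ERR=-1465908526993999581331/18446744073709551616
Output grid:
  Row 0: .#.##  (2 black, running=2)
  Row 1: ..#.#  (3 black, running=5)
  Row 2: .#.##  (2 black, running=7)
  Row 3: .#.##  (2 black, running=9)
  Row 4: .#.##  (2 black, running=11)
  Row 5: ..#.#  (3 black, running=14)
  Row 6: .#.##  (2 black, running=16)

Answer: 16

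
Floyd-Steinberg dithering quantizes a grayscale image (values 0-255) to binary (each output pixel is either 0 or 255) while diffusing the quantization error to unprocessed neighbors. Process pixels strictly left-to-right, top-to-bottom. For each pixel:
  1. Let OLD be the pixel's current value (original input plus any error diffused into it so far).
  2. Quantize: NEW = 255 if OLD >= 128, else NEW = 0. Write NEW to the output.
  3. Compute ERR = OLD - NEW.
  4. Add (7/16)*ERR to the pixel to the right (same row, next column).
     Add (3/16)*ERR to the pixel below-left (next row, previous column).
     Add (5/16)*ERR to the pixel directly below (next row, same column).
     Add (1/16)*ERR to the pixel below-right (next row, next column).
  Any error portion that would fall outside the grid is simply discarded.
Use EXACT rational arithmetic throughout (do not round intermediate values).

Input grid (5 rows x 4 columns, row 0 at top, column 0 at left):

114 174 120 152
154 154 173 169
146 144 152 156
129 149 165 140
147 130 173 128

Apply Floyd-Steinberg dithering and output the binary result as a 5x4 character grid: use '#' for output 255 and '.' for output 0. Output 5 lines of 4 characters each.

(0,0): OLD=114 → NEW=0, ERR=114
(0,1): OLD=1791/8 → NEW=255, ERR=-249/8
(0,2): OLD=13617/128 → NEW=0, ERR=13617/128
(0,3): OLD=406615/2048 → NEW=255, ERR=-115625/2048
(1,0): OLD=23525/128 → NEW=255, ERR=-9115/128
(1,1): OLD=143555/1024 → NEW=255, ERR=-117565/1024
(1,2): OLD=4701695/32768 → NEW=255, ERR=-3654145/32768
(1,3): OLD=57261609/524288 → NEW=0, ERR=57261609/524288
(2,0): OLD=1674769/16384 → NEW=0, ERR=1674769/16384
(2,1): OLD=66837963/524288 → NEW=0, ERR=66837963/524288
(2,2): OLD=195274263/1048576 → NEW=255, ERR=-72112617/1048576
(2,3): OLD=2568140827/16777216 → NEW=255, ERR=-1710049253/16777216
(3,0): OLD=1550607361/8388608 → NEW=255, ERR=-588487679/8388608
(3,1): OLD=20352843679/134217728 → NEW=255, ERR=-13872676961/134217728
(3,2): OLD=187143324769/2147483648 → NEW=0, ERR=187143324769/2147483648
(3,3): OLD=4878248483367/34359738368 → NEW=255, ERR=-3883484800473/34359738368
(4,0): OLD=226983051053/2147483648 → NEW=0, ERR=226983051053/2147483648
(4,1): OLD=2678305158407/17179869184 → NEW=255, ERR=-1702561483513/17179869184
(4,2): OLD=71041501311527/549755813888 → NEW=255, ERR=-69146231229913/549755813888
(4,3): OLD=379106195336257/8796093022208 → NEW=0, ERR=379106195336257/8796093022208
Row 0: .#.#
Row 1: ###.
Row 2: ..##
Row 3: ##.#
Row 4: .##.

Answer: .#.#
###.
..##
##.#
.##.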